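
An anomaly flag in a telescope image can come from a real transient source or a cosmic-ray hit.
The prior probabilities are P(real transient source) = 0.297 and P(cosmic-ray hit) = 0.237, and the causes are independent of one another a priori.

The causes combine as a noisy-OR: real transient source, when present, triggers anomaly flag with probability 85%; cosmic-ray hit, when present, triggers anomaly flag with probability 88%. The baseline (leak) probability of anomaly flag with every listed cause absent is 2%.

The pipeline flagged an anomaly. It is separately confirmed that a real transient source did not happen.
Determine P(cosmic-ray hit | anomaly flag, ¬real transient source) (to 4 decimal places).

Under noisy-OR, P(anomaly flag | causes) = 1 − (1−0.02)·∏(1−qᵢ) over the active causes.
For the numerator, keep only cosmic-ray hit=true terms: 0.8824·0.237 = 0.209129
The normalizing constant is 0.02·0.763 + 0.8824·0.237 = 0.224389
Posterior = 0.209129 / 0.224389 ≈ 0.9320

P(cosmic-ray hit | anomaly flag, ¬real transient source) ≈ 0.9320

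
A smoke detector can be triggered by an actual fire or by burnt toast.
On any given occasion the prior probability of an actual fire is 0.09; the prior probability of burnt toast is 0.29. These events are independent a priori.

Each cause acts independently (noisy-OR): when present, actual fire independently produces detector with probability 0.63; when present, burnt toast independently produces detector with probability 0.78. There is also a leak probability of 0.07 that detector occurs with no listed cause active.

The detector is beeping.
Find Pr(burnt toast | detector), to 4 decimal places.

Pr(burnt toast | detector) ≈ 0.7287

Under noisy-OR, P(detector | causes) = 1 − (1−0.07)·∏(1−qᵢ) over the active causes.
P(detector) = 0.07×0.91×0.71 + 0.7954×0.91×0.29 + 0.6559×0.09×0.71 + 0.924298×0.09×0.29 = 0.045227 + 0.209906 + 0.041912 + 0.024124 = 0.321169
Of this, 0.234030 comes from 0.209906 + 0.024124 (the burnt toast=true cases).
P(burnt toast | detector) = 0.234030 / 0.321169 ≈ 0.7287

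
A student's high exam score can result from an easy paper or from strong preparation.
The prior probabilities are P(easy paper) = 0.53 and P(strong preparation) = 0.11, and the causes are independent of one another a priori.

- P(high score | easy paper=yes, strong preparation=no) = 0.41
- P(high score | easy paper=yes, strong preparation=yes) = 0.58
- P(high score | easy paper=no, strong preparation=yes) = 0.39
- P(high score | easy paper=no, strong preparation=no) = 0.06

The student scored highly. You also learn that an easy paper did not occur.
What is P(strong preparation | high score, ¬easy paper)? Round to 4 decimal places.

P(strong preparation | high score, ¬easy paper) ≈ 0.4455

Weight on strong preparation=true, given the evidence: 0.39×0.11 = 0.042900
The normalizing constant is 0.06×0.89 + 0.39×0.11 = 0.096300
P(strong preparation | high score, ¬easy paper) = 0.042900/0.096300 ≈ 0.4455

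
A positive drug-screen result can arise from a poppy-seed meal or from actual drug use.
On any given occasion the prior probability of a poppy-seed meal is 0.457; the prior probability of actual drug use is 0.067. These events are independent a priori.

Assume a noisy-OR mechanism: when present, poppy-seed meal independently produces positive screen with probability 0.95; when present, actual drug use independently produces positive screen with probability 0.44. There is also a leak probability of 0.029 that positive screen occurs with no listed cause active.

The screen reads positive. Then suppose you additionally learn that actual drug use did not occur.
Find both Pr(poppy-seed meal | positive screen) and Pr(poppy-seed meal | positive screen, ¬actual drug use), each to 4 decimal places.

Under noisy-OR, P(positive screen | causes) = 1 − (1−0.029)·∏(1−qᵢ) over the active causes.
Enumerate the 4 (poppy-seed meal, actual drug use) configurations and weight by the priors:
  P(positive screen) = 0.029·0.543·0.933 + 0.45624·0.543·0.067 + 0.95145·0.457·0.933 + 0.972812·0.457·0.067
        = 0.014692 + 0.016598 + 0.405680 + 0.029787 = 0.466757
The terms with poppy-seed meal present sum to 0.435467, so
  P(poppy-seed meal | positive screen) = 0.435467 / 0.466757 ≈ 0.9330

With the extra evidence:
Weight on poppy-seed meal=true, given the evidence: 0.95145×0.457 = 0.434813
Denominator P(positive screen | ¬actual drug use): 0.029×0.543 + 0.95145×0.457 = 0.450560
Posterior = 0.434813 / 0.450560 ≈ 0.9651
With actual drug use excluded, poppy-seed meal must carry more of the explanatory weight for the positive screen.

Pr(poppy-seed meal | positive screen) ≈ 0.9330; Pr(poppy-seed meal | positive screen, ¬actual drug use) ≈ 0.9651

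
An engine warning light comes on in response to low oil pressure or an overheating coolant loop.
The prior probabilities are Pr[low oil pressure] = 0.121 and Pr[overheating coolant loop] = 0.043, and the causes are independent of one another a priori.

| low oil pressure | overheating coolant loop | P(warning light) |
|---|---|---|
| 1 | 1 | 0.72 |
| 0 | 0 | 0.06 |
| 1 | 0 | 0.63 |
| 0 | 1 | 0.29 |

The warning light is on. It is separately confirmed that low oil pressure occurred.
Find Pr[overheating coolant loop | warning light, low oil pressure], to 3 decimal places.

P(warning light | low oil pressure) = 0.63×0.957 + 0.72×0.043 = 0.602910 + 0.030960 = 0.633870
Restricting to configurations with overheating coolant loop present: 0.72×0.043 = 0.030960.
Hence the posterior is 0.030960/0.633870 ≈ 0.049.

Pr[overheating coolant loop | warning light, low oil pressure] ≈ 0.049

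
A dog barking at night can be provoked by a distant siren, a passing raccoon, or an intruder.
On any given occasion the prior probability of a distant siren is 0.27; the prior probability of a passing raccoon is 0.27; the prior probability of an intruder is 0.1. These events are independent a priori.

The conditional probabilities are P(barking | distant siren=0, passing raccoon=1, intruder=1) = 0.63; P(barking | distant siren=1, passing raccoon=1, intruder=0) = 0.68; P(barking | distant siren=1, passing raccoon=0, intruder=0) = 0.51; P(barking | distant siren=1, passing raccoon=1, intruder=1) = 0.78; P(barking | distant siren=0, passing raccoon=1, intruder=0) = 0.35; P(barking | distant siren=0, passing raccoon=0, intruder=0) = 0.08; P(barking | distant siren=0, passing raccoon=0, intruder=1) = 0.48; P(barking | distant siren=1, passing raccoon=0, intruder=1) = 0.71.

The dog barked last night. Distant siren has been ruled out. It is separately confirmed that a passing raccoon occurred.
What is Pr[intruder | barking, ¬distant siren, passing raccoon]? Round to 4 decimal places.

Pr[intruder | barking, ¬distant siren, passing raccoon] ≈ 0.1667

P(barking | ¬distant siren, passing raccoon) = 0.35·0.9 + 0.63·0.1 = 0.315000 + 0.063000 = 0.378000
Restricting to configurations with intruder present: 0.63·0.1 = 0.063000.
P(intruder | barking, ¬distant siren, passing raccoon) = 0.063000 / 0.378000 ≈ 0.1667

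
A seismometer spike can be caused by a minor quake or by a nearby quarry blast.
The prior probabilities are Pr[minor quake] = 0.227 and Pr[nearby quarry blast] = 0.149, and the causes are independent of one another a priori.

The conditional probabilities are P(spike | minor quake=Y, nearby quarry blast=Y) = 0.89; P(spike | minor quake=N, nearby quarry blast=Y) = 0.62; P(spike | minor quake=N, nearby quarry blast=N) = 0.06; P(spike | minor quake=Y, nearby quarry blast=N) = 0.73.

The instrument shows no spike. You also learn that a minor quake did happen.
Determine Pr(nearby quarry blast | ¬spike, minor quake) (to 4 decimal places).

Numerator (weight on configurations with nearby quarry blast): 0.11*0.149 = 0.016390
The normalizing constant is 0.27*0.851 + 0.11*0.149 = 0.246160
P(nearby quarry blast | ¬spike, minor quake) = 0.016390/0.246160 ≈ 0.0666

Pr(nearby quarry blast | ¬spike, minor quake) ≈ 0.0666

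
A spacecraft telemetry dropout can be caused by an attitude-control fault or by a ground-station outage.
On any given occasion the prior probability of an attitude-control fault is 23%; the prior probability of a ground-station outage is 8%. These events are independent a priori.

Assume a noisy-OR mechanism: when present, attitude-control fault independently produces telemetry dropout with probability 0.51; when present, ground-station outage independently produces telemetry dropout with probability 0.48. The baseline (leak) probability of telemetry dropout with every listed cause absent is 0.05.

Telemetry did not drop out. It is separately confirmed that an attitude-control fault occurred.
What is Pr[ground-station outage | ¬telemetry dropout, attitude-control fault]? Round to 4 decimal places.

Under noisy-OR, P(telemetry dropout | causes) = 1 − (1−0.05)·∏(1−qᵢ) over the active causes.
Sum P(¬telemetry dropout|·) weighted by the priors over both values of ground-station outage:
  P(¬telemetry dropout | attitude-control fault) = 0.4655×0.92 + 0.24206×0.08
        = 0.428260 + 0.019365 = 0.447625
Configurations with ground-station outage contribute 0.019365, so
  P(ground-station outage | ¬telemetry dropout, attitude-control fault) = 0.019365 / 0.447625 ≈ 0.0433

Pr[ground-station outage | ¬telemetry dropout, attitude-control fault] ≈ 0.0433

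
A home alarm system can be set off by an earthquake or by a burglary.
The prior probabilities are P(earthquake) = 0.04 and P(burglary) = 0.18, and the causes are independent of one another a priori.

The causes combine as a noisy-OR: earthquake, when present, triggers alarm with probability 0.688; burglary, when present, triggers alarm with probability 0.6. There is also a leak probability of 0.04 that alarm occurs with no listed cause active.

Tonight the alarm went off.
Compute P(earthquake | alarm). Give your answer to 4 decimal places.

Under noisy-OR, P(alarm | causes) = 1 − (1−0.04)·∏(1−qᵢ) over the active causes.
For the numerator, keep only earthquake=true terms: 0.022976 + 0.006337 = 0.029313
The normalizing constant is 0.04·0.96·0.82 + 0.616·0.96·0.18 + 0.70048·0.04·0.82 + 0.880192·0.04·0.18 = 0.167246
P(earthquake | alarm) = 0.029313/0.167246 ≈ 0.1753

P(earthquake | alarm) ≈ 0.1753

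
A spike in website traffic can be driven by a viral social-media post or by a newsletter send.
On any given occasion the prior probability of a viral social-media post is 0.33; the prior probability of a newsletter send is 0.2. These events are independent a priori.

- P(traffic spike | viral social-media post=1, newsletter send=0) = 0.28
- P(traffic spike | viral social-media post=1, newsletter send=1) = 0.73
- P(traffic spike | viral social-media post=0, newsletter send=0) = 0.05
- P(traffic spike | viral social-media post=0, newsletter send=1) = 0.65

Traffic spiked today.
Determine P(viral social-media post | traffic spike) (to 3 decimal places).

P(viral social-media post | traffic spike) ≈ 0.517

Sum P(traffic spike|·) weighted by the priors over the 4 (viral social-media post, newsletter send) configurations:
  P(traffic spike) = 0.05*0.67*0.8 + 0.65*0.67*0.2 + 0.28*0.33*0.8 + 0.73*0.33*0.2
        = 0.026800 + 0.087100 + 0.073920 + 0.048180 = 0.236000
Keeping only the viral social-media post-present terms gives 0.122100, so
  P(viral social-media post | traffic spike) = 0.122100 / 0.236000 ≈ 0.517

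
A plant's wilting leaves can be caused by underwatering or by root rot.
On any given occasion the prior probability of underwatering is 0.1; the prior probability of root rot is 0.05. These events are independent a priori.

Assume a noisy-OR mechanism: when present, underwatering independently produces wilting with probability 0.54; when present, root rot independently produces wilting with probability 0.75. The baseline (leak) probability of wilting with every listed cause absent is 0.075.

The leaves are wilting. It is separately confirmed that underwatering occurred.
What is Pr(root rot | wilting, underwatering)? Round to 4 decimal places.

Under noisy-OR, P(wilting | causes) = 1 − (1−0.075)·∏(1−qᵢ) over the active causes.
Numerator (weight on configurations with root rot): 0.893625·0.05 = 0.044681
Denominator P(wilting | underwatering): 0.5745·0.95 + 0.893625·0.05 = 0.590456
P(root rot | wilting, underwatering) = 0.044681/0.590456 ≈ 0.0757

Pr(root rot | wilting, underwatering) ≈ 0.0757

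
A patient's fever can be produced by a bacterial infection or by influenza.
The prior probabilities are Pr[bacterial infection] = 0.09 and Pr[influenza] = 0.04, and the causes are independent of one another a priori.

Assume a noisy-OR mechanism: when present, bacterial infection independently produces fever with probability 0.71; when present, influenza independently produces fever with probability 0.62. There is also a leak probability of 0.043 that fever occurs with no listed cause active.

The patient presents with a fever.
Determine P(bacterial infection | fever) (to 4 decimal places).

P(bacterial infection | fever) ≈ 0.5194

Under noisy-OR, P(fever | causes) = 1 − (1−0.043)·∏(1−qᵢ) over the active causes.
Numerator (weight on configurations with bacterial infection): 0.062421 + 0.003220 = 0.065641
The normalizing constant is 0.043×0.91×0.96 + 0.63634×0.91×0.04 + 0.72247×0.09×0.96 + 0.894539×0.09×0.04 = 0.126369
P(bacterial infection | fever) = 0.065641/0.126369 ≈ 0.5194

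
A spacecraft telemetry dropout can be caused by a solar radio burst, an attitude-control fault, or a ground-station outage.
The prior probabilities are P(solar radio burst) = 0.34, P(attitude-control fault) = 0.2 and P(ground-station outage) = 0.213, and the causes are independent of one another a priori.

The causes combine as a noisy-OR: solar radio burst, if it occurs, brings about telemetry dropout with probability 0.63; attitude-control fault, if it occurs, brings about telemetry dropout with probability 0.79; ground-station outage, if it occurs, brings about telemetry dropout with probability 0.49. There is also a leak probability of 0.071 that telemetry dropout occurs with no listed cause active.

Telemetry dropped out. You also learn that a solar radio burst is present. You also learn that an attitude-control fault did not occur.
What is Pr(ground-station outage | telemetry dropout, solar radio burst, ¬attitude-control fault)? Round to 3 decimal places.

Under noisy-OR, P(telemetry dropout | causes) = 1 − (1−0.071)·∏(1−qᵢ) over the active causes.
P(telemetry dropout | solar radio burst, ¬attitude-control fault) = 0.65627*0.787 + 0.824698*0.213 = 0.516484 + 0.175661 = 0.692145
The ground-station outage-present share is 0.824698*0.213 = 0.175661.
P(ground-station outage | telemetry dropout, solar radio burst, ¬attitude-control fault) = 0.175661 / 0.692145 ≈ 0.254

Pr(ground-station outage | telemetry dropout, solar radio burst, ¬attitude-control fault) ≈ 0.254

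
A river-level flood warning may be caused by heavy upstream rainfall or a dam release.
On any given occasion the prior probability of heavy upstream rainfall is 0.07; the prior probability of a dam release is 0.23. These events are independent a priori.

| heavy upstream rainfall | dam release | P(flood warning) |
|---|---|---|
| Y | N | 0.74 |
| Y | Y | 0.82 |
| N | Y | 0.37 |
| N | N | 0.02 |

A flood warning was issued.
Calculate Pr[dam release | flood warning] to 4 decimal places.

Pr[dam release | flood warning] ≈ 0.6301

By total probability over the 4 (heavy upstream rainfall, dam release) configurations:
  P(flood warning) = 0.02·0.93·0.77 + 0.37·0.93·0.23 + 0.74·0.07·0.77 + 0.82·0.07·0.23
        = 0.014322 + 0.079143 + 0.039886 + 0.013202 = 0.146553
Keeping only the dam release-present terms gives 0.092345, so
  P(dam release | flood warning) = 0.092345 / 0.146553 ≈ 0.6301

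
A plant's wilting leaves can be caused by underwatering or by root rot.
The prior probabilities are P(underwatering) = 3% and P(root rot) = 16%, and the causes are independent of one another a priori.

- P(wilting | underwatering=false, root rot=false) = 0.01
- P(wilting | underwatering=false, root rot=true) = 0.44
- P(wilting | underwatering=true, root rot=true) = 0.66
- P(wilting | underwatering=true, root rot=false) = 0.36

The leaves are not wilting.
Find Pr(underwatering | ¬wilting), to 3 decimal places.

For the numerator, keep only underwatering=true terms: 0.016128 + 0.001632 = 0.017760
Normalizer over all consistent configurations: 0.99·0.97·0.84 + 0.56·0.97·0.16 + 0.64·0.03·0.84 + 0.34·0.03·0.16 = 0.911324
Posterior = 0.017760 / 0.911324 ≈ 0.019

Pr(underwatering | ¬wilting) ≈ 0.019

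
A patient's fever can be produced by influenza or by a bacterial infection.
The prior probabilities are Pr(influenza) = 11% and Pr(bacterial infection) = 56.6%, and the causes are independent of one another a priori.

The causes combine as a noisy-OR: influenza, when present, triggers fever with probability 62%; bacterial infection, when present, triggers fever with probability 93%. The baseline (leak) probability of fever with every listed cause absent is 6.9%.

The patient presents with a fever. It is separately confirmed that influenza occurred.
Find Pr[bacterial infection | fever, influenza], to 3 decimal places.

Pr[bacterial infection | fever, influenza] ≈ 0.663

Under noisy-OR, P(fever | causes) = 1 − (1−0.069)·∏(1−qᵢ) over the active causes.
P(fever | influenza) = 0.64622·0.434 + 0.975235·0.566 = 0.280459 + 0.551983 = 0.832442
The bacterial infection-present share is 0.975235·0.566 = 0.551983.
So P(bacterial infection | fever, influenza) = 0.551983/0.832442 ≈ 0.663.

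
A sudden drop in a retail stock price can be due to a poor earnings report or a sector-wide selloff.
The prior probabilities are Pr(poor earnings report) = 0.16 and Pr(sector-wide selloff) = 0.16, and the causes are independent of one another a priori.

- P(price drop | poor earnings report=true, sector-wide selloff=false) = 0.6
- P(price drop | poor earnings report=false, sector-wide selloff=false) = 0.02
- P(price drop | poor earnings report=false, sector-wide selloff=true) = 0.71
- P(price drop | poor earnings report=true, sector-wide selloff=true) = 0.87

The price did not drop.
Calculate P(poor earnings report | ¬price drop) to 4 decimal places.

P(poor earnings report | ¬price drop) ≈ 0.0725

P(¬price drop) = 0.98*0.84*0.84 + 0.29*0.84*0.16 + 0.4*0.16*0.84 + 0.13*0.16*0.16 = 0.691488 + 0.038976 + 0.053760 + 0.003328 = 0.787552
Of this, 0.057088 comes from 0.053760 + 0.003328 (the poor earnings report=true cases).
Hence the posterior is 0.057088/0.787552 ≈ 0.0725.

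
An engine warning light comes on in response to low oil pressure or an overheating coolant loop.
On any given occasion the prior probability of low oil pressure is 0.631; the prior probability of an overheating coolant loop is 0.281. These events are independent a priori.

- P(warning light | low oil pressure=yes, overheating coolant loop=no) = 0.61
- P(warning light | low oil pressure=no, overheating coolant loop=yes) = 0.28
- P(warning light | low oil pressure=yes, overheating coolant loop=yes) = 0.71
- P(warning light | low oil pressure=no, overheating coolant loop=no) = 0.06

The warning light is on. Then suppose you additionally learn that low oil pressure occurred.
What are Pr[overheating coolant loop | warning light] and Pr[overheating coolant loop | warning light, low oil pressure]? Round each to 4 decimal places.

Pr[overheating coolant loop | warning light] ≈ 0.3461; Pr[overheating coolant loop | warning light, low oil pressure] ≈ 0.3127

P(warning light) = 0.06×0.369×0.719 + 0.28×0.369×0.281 + 0.61×0.631×0.719 + 0.71×0.631×0.281 = 0.015919 + 0.029033 + 0.276750 + 0.125891 = 0.447593
Of this, 0.154924 comes from 0.029033 + 0.125891 (the overheating coolant loop=true cases).
Hence the posterior is 0.154924/0.447593 ≈ 0.3461.

Now condition on the additional information:
P(warning light | low oil pressure) = 0.61×0.719 + 0.71×0.281 = 0.438590 + 0.199510 = 0.638100
The overheating coolant loop-present share is 0.71×0.281 = 0.199510.
Hence the posterior is 0.199510/0.638100 ≈ 0.3127.
This is intercausal reasoning (explaining away): once low oil pressure accounts for the warning light, overheating coolant loop becomes less likely.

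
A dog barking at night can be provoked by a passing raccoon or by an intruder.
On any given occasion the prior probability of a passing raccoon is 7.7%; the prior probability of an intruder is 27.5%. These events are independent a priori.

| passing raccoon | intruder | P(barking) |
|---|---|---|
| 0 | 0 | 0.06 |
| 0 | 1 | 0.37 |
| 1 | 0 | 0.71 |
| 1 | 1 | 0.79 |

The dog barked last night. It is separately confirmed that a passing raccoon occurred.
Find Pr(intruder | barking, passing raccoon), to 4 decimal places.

Pr(intruder | barking, passing raccoon) ≈ 0.2968

By total probability over both values of intruder:
  P(barking | passing raccoon) = 0.71·0.725 + 0.79·0.275
        = 0.514750 + 0.217250 = 0.732000
Keeping only the intruder-present terms gives 0.217250, so
  P(intruder | barking, passing raccoon) = 0.217250 / 0.732000 ≈ 0.2968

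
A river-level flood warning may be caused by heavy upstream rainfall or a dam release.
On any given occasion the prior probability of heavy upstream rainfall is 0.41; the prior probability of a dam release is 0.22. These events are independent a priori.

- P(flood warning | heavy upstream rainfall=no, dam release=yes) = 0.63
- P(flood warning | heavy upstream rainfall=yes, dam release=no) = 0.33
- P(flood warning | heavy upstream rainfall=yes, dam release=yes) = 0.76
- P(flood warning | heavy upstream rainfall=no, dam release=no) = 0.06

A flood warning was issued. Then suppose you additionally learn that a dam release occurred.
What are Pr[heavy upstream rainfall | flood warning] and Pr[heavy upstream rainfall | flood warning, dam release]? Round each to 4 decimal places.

Sum P(flood warning|·) weighted by the priors over the 4 (heavy upstream rainfall, dam release) configurations:
  P(flood warning) = 0.06·0.59·0.78 + 0.63·0.59·0.22 + 0.33·0.41·0.78 + 0.76·0.41·0.22
        = 0.027612 + 0.081774 + 0.105534 + 0.068552 = 0.283472
Keeping only the heavy upstream rainfall-present terms gives 0.174086, so
  P(heavy upstream rainfall | flood warning) = 0.174086 / 0.283472 ≈ 0.6141

Now condition on the additional information:
P(flood warning | dam release) = 0.63·0.59 + 0.76·0.41 = 0.371700 + 0.311600 = 0.683300
Restricting to configurations with heavy upstream rainfall present: 0.76·0.41 = 0.311600.
So P(heavy upstream rainfall | flood warning, dam release) = 0.311600/0.683300 ≈ 0.4560.

Pr[heavy upstream rainfall | flood warning] ≈ 0.6141; Pr[heavy upstream rainfall | flood warning, dam release] ≈ 0.4560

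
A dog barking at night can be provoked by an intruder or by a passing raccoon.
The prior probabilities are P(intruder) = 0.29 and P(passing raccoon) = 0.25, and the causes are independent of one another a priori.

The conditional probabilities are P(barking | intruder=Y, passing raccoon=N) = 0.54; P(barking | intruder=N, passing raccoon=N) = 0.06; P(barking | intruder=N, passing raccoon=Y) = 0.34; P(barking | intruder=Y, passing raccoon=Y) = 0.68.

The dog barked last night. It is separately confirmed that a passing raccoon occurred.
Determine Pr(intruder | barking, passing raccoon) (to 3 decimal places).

For the numerator, keep only intruder=true terms: 0.68*0.29 = 0.197200
Denominator P(barking | passing raccoon): 0.34*0.71 + 0.68*0.29 = 0.438600
P(intruder | barking, passing raccoon) = 0.197200/0.438600 ≈ 0.450

Pr(intruder | barking, passing raccoon) ≈ 0.450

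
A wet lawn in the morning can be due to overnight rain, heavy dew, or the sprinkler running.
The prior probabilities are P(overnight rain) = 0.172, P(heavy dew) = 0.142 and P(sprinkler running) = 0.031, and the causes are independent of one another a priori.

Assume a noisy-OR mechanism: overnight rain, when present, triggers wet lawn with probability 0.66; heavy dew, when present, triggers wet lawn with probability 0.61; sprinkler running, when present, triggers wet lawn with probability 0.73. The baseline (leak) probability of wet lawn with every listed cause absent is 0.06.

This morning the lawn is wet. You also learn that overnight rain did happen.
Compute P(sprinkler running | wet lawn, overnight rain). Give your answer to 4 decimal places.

P(sprinkler running | wet lawn, overnight rain) ≈ 0.0400

Under noisy-OR, P(wet lawn | causes) = 1 − (1−0.06)·∏(1−qᵢ) over the active causes.
P(wet lawn | overnight rain) = 0.6804*0.858*0.969 + 0.913708*0.858*0.031 + 0.875356*0.142*0.969 + 0.966346*0.142*0.031 = 0.565686 + 0.024303 + 0.120447 + 0.004254 = 0.714690
Restricting to configurations with sprinkler running present: 0.024303 + 0.004254 = 0.028557.
So P(sprinkler running | wet lawn, overnight rain) = 0.028557/0.714690 ≈ 0.0400.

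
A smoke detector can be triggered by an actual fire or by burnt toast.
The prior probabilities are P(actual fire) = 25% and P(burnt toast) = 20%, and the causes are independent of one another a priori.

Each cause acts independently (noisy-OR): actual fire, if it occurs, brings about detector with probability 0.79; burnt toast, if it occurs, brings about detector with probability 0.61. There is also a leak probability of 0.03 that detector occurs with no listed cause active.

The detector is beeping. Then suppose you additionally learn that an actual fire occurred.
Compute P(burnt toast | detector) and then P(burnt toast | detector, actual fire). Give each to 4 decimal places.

P(burnt toast | detector) ≈ 0.4400; P(burnt toast | detector, actual fire) ≈ 0.2242

Under noisy-OR, P(detector | causes) = 1 − (1−0.03)·∏(1−qᵢ) over the active causes.
P(detector) = 0.03·0.75·0.8 + 0.6217·0.75·0.2 + 0.7963·0.25·0.8 + 0.920557·0.25·0.2 = 0.018000 + 0.093255 + 0.159260 + 0.046028 = 0.316543
Restricting to configurations with burnt toast present: 0.093255 + 0.046028 = 0.139283.
Hence the posterior is 0.139283/0.316543 ≈ 0.4400.

Now condition on the additional information:
By total probability over both values of burnt toast:
  P(detector | actual fire) = 0.7963*0.8 + 0.920557*0.2
        = 0.637040 + 0.184111 = 0.821151
The terms with burnt toast present sum to 0.184111, so
  P(burnt toast | detector, actual fire) = 0.184111 / 0.821151 ≈ 0.2242
This is intercausal reasoning (explaining away): once actual fire accounts for the detector, burnt toast becomes less likely.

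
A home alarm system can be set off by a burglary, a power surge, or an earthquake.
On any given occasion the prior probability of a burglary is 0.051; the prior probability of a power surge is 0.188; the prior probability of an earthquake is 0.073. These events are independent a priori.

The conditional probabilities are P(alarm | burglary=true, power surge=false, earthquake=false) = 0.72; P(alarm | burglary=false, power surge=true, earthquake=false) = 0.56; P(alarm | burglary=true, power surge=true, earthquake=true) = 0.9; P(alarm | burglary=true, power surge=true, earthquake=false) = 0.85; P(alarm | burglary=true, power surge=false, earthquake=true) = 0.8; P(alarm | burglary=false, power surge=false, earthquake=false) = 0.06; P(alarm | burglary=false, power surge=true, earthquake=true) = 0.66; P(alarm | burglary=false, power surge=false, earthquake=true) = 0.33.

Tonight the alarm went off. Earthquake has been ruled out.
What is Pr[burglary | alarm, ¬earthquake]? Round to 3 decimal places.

P(alarm | ¬earthquake) = 0.06·0.949·0.812 + 0.56·0.949·0.188 + 0.72·0.051·0.812 + 0.85·0.051·0.188 = 0.046235 + 0.099911 + 0.029817 + 0.008150 = 0.184113
Restricting to configurations with burglary present: 0.029817 + 0.008150 = 0.037967.
Hence the posterior is 0.037967/0.184113 ≈ 0.206.

Pr[burglary | alarm, ¬earthquake] ≈ 0.206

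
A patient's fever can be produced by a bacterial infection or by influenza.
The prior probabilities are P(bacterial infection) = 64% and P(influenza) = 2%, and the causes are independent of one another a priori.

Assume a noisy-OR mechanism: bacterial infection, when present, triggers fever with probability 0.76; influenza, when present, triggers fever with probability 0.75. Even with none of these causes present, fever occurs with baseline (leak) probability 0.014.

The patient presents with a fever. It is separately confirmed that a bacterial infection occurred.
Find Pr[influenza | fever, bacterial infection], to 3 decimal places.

Pr[influenza | fever, bacterial infection] ≈ 0.025

Under noisy-OR, P(fever | causes) = 1 − (1−0.014)·∏(1−qᵢ) over the active causes.
Weight on influenza=true, given the evidence: 0.94084×0.02 = 0.018817
Normalizer over all consistent configurations: 0.76336×0.98 + 0.94084×0.02 = 0.766910
Posterior = 0.018817 / 0.766910 ≈ 0.025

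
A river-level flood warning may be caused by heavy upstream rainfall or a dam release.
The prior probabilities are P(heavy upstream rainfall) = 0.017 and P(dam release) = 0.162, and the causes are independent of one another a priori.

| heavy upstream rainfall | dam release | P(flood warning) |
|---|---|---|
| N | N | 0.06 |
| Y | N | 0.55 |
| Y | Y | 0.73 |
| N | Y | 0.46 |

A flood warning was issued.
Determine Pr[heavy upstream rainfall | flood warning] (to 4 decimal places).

Pr[heavy upstream rainfall | flood warning] ≈ 0.0743

By total probability over the 4 (heavy upstream rainfall, dam release) configurations:
  P(flood warning) = 0.06*0.983*0.838 + 0.46*0.983*0.162 + 0.55*0.017*0.838 + 0.73*0.017*0.162
        = 0.049425 + 0.073253 + 0.007835 + 0.002010 = 0.132523
Keeping only the heavy upstream rainfall-present terms gives 0.009845, so
  P(heavy upstream rainfall | flood warning) = 0.009845 / 0.132523 ≈ 0.0743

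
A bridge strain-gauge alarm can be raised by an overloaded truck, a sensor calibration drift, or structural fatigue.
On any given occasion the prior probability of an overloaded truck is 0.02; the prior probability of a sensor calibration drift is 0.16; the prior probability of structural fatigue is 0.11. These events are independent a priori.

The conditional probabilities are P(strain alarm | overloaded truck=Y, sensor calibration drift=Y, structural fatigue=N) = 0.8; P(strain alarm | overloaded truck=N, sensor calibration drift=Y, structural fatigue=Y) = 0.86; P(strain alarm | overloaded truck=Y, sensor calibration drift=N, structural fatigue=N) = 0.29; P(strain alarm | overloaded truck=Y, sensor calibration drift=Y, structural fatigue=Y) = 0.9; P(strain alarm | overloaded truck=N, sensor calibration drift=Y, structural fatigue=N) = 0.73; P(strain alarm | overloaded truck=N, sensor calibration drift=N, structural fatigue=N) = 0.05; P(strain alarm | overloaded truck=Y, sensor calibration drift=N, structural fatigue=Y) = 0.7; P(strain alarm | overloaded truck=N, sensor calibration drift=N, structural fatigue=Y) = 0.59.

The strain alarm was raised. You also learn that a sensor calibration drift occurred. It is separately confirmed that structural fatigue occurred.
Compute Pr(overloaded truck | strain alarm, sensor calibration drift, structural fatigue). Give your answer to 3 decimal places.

By total probability over both values of overloaded truck:
  P(strain alarm | sensor calibration drift, structural fatigue) = 0.86·0.98 + 0.9·0.02
        = 0.842800 + 0.018000 = 0.860800
Keeping only the overloaded truck-present terms gives 0.018000, so
  P(overloaded truck | strain alarm, sensor calibration drift, structural fatigue) = 0.018000 / 0.860800 ≈ 0.021

Pr(overloaded truck | strain alarm, sensor calibration drift, structural fatigue) ≈ 0.021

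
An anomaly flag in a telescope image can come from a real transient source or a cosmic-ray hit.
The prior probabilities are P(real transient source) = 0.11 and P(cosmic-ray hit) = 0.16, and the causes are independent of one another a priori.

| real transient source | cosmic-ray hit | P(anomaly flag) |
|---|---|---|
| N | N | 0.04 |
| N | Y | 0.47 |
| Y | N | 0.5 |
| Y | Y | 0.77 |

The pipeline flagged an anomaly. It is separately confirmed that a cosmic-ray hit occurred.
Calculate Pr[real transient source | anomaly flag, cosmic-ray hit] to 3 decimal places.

Pr[real transient source | anomaly flag, cosmic-ray hit] ≈ 0.168

Numerator (weight on configurations with real transient source): 0.77×0.11 = 0.084700
Normalizer over all consistent configurations: 0.47×0.89 + 0.77×0.11 = 0.503000
P(real transient source | anomaly flag, cosmic-ray hit) = 0.084700/0.503000 ≈ 0.168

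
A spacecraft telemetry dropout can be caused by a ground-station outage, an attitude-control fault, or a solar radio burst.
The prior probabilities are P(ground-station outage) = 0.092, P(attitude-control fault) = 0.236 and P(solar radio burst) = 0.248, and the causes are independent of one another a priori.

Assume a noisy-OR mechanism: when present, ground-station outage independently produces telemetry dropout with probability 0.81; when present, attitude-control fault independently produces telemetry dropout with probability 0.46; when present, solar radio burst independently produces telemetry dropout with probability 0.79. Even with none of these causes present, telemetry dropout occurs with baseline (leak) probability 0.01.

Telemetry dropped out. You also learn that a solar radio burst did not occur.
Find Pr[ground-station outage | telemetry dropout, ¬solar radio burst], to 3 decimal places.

Under noisy-OR, P(telemetry dropout | causes) = 1 − (1−0.01)·∏(1−qᵢ) over the active causes.
Weight on ground-station outage=true, given the evidence: 0.057067 + 0.019507 = 0.076574
Denominator P(telemetry dropout | ¬solar radio burst): 0.01×0.908×0.764 + 0.4654×0.908×0.236 + 0.8119×0.092×0.764 + 0.898426×0.092×0.236 = 0.183241
Posterior = 0.076574 / 0.183241 ≈ 0.418

Pr[ground-station outage | telemetry dropout, ¬solar radio burst] ≈ 0.418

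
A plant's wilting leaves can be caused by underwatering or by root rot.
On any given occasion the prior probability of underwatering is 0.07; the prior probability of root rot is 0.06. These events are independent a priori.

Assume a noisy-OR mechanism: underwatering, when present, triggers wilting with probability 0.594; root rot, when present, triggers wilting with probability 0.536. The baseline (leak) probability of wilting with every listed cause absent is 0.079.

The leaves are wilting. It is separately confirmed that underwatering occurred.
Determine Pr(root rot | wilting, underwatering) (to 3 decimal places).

Under noisy-OR, P(wilting | causes) = 1 − (1−0.079)·∏(1−qᵢ) over the active causes.
For the numerator, keep only root rot=true terms: 0.826498×0.06 = 0.049590
Normalizer over all consistent configurations: 0.626074×0.94 + 0.826498×0.06 = 0.638100
P(root rot | wilting, underwatering) = 0.049590/0.638100 ≈ 0.078

Pr(root rot | wilting, underwatering) ≈ 0.078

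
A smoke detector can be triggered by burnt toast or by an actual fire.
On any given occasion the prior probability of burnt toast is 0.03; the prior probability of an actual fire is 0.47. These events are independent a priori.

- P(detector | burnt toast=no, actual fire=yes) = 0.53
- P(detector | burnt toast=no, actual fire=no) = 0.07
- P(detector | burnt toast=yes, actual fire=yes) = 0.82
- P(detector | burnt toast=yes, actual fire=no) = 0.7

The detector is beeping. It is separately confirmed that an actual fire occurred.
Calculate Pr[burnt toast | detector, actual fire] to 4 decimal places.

Pr[burnt toast | detector, actual fire] ≈ 0.0457

Weight on burnt toast=true, given the evidence: 0.82·0.03 = 0.024600
Denominator P(detector | actual fire): 0.53·0.97 + 0.82·0.03 = 0.538700
Posterior = 0.024600 / 0.538700 ≈ 0.0457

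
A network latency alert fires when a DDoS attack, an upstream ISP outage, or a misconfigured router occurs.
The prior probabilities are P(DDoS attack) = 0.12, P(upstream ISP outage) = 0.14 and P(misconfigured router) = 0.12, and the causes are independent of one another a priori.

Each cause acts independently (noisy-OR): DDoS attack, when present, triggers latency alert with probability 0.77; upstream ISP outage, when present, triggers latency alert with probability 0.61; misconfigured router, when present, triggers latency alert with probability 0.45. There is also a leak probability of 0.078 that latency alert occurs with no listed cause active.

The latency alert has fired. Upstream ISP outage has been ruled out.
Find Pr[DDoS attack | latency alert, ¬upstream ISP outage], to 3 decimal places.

Pr[DDoS attack | latency alert, ¬upstream ISP outage] ≈ 0.460

Under noisy-OR, P(latency alert | causes) = 1 − (1−0.078)·∏(1−qᵢ) over the active causes.
Enumerate the 4 (DDoS attack, misconfigured router) configurations and weight by the priors:
  P(latency alert | ¬upstream ISP outage) = 0.078*0.88*0.88 + 0.4929*0.88*0.12 + 0.78794*0.12*0.88 + 0.883367*0.12*0.12
        = 0.060403 + 0.052050 + 0.083206 + 0.012720 = 0.208379
Keeping only the DDoS attack-present terms gives 0.095926, so
  P(DDoS attack | latency alert, ¬upstream ISP outage) = 0.095926 / 0.208379 ≈ 0.460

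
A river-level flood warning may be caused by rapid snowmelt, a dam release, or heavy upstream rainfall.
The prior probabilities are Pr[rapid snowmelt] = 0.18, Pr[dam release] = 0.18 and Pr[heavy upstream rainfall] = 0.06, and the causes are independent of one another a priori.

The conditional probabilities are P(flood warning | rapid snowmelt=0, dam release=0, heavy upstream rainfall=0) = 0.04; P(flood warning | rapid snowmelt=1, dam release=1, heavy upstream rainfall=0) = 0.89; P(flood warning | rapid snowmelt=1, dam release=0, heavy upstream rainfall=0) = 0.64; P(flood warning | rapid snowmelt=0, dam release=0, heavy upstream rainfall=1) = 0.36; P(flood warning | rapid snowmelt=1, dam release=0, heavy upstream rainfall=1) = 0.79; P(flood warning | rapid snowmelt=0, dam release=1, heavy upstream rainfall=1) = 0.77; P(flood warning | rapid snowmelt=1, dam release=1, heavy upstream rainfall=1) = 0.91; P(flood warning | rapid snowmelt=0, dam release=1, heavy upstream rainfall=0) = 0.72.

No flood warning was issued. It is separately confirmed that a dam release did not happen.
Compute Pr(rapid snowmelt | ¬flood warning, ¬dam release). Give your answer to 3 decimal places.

Numerator (weight on configurations with rapid snowmelt): 0.060912 + 0.002268 = 0.063180
Normalizer over all consistent configurations: 0.96×0.82×0.94 + 0.64×0.82×0.06 + 0.36×0.18×0.94 + 0.21×0.18×0.06 = 0.834636
Posterior = 0.063180 / 0.834636 ≈ 0.076

Pr(rapid snowmelt | ¬flood warning, ¬dam release) ≈ 0.076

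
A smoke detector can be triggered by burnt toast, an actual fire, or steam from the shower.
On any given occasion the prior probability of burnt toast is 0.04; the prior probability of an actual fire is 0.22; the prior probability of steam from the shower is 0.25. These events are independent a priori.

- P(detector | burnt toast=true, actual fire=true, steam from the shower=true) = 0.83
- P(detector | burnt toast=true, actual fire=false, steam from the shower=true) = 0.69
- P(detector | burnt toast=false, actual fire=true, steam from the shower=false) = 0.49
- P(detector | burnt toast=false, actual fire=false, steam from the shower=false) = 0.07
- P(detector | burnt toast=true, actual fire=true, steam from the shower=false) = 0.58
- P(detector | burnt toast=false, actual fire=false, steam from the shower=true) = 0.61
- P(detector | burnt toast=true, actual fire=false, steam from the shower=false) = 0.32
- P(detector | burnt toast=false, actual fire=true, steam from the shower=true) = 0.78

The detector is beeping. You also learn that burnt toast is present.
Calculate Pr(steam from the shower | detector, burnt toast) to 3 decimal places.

Pr(steam from the shower | detector, burnt toast) ≈ 0.389

P(detector | burnt toast) = 0.32×0.78×0.75 + 0.69×0.78×0.25 + 0.58×0.22×0.75 + 0.83×0.22×0.25 = 0.187200 + 0.134550 + 0.095700 + 0.045650 = 0.463100
Of this, 0.180200 comes from 0.134550 + 0.045650 (the steam from the shower=true cases).
P(steam from the shower | detector, burnt toast) = 0.180200 / 0.463100 ≈ 0.389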